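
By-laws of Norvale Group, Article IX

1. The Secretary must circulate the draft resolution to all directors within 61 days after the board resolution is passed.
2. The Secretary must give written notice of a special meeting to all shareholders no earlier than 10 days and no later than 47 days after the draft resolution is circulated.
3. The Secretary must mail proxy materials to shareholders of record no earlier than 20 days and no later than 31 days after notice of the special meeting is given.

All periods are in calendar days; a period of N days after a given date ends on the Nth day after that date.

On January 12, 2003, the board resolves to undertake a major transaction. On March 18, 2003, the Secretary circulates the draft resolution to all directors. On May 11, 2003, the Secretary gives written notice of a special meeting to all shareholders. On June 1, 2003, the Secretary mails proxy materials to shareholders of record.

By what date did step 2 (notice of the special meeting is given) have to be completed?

May 4, 2003

Step 2 runs from March 18, 2003, when the draft resolution is circulated. The window is 10–47 days after March 18, 2003; it closes on May 4, 2003.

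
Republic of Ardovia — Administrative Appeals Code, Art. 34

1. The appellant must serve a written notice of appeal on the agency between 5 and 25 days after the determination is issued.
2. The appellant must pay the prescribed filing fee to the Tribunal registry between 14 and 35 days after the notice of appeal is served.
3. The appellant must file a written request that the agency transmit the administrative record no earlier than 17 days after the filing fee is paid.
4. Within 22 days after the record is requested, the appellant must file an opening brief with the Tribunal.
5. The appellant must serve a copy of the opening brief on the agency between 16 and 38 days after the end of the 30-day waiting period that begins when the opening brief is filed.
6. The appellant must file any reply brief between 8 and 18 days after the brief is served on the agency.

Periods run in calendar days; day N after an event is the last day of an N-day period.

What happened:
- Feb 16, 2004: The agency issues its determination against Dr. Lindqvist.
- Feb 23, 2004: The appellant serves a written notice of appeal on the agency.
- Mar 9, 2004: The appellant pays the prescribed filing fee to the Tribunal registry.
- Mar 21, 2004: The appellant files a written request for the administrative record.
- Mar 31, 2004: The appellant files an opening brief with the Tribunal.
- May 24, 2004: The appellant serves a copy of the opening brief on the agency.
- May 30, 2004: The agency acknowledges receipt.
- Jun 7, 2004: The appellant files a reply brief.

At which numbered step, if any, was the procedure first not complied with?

Step 1 — 5 and 25 days from Feb 16, 2004 (when the determination is issued) are Feb 21, 2004 and Mar 12, 2004 respectively; done Feb 23, 2004 — within the window.
Step 2 — 14 and 35 days from Feb 23, 2004 (when the notice of appeal is served) are Mar 8, 2004 and Mar 29, 2004 respectively; done Mar 9, 2004 — within the window.
Step 3 — must wait 17 days from Mar 9, 2004 (when the filing fee is paid), so not before Mar 26, 2004; Mar 21, 2004 is 5 days before the earliest permitted date.

Step 3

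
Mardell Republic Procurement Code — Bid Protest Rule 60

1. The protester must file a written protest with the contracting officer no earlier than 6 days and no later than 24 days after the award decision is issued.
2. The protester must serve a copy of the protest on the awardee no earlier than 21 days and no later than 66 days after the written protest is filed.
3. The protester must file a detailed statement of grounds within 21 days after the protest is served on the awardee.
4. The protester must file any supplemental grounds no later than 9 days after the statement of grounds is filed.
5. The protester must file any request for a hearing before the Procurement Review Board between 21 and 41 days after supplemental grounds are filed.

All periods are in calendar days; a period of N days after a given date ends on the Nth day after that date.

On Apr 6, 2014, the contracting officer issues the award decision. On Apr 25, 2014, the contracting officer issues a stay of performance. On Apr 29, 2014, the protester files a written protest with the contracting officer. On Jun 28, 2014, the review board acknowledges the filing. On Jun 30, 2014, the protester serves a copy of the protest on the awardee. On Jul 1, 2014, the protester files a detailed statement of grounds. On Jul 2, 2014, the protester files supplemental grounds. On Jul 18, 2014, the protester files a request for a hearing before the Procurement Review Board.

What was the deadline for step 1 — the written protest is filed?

Apr 30, 2014

Step 1 runs from Apr 6, 2014, when the award decision is issued. The window is 6–24 days after Apr 6, 2014; it closes on Apr 30, 2014.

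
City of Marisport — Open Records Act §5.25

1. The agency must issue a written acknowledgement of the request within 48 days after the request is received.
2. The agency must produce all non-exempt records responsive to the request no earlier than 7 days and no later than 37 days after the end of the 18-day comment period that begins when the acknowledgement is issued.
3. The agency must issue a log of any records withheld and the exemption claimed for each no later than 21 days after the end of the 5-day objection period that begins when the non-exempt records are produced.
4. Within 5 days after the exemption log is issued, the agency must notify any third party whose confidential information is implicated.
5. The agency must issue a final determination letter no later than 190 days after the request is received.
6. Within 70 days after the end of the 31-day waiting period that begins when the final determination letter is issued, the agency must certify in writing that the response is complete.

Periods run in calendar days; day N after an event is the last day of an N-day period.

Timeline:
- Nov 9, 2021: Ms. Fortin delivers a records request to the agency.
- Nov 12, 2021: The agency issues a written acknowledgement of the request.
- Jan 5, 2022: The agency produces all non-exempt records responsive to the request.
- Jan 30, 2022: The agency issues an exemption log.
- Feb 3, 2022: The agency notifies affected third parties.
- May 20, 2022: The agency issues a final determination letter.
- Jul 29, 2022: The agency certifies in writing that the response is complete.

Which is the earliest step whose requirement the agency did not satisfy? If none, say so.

Step 5

(1) due by Nov 9, 2021 + 48 days = Dec 27, 2021; done Nov 12, 2021 — timely.
(2) the permitted window runs from Nov 30, 2021 + 7 = Dec 7, 2021 to Nov 30, 2021 + 37 = Jan 6, 2022; Jan 5, 2022 falls inside that range.
(3) due by Jan 10, 2022 + 21 days = Jan 31, 2022; completed Jan 30, 2022, before the deadline.
(4) due by Jan 30, 2022 + 5 days = Feb 4, 2022; Feb 3, 2022 is within that limit.
(5) due by Nov 9, 2021 + 190 days = May 18, 2022; not done until May 20, 2022, 2 days after the deadline.
No need to go further; step 5 was not satisfied.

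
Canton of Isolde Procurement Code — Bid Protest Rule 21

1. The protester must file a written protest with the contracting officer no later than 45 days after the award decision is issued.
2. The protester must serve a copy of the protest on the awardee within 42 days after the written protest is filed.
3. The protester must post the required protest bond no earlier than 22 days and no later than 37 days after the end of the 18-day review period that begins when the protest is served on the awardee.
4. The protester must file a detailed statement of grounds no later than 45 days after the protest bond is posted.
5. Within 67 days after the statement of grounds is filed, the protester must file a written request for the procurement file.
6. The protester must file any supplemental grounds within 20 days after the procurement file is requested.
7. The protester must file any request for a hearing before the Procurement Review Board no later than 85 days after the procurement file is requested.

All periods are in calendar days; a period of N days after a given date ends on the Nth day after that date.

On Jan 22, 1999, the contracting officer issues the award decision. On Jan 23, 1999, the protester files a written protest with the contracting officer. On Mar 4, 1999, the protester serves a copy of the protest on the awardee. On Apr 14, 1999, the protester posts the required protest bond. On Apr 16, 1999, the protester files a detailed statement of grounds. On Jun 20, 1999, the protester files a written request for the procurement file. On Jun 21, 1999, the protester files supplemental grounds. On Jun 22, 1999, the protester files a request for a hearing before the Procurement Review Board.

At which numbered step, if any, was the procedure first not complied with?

(1) due by Jan 22, 1999 + 45 days = Mar 8, 1999; Jan 23, 1999 is within that limit.
(2) due by Jan 23, 1999 + 42 days = Mar 6, 1999; done Mar 4, 1999 — timely.
(3) the permitted window runs from Mar 22, 1999 + 22 = Apr 13, 1999 to Mar 22, 1999 + 37 = Apr 28, 1999; done Apr 14, 1999, which is between those dates.
(4) due by Apr 14, 1999 + 45 days = May 29, 1999; Apr 16, 1999 is within that limit.
(5) due by Apr 16, 1999 + 67 days = Jun 22, 1999; Jun 20, 1999 is within that limit.
(6) due by Jun 20, 1999 + 20 days = Jul 10, 1999; completed Jun 21, 1999, before the deadline.
(7) due by Jun 20, 1999 + 85 days = Sep 13, 1999; done Jun 22, 1999 — timely.

None — every step was satisfied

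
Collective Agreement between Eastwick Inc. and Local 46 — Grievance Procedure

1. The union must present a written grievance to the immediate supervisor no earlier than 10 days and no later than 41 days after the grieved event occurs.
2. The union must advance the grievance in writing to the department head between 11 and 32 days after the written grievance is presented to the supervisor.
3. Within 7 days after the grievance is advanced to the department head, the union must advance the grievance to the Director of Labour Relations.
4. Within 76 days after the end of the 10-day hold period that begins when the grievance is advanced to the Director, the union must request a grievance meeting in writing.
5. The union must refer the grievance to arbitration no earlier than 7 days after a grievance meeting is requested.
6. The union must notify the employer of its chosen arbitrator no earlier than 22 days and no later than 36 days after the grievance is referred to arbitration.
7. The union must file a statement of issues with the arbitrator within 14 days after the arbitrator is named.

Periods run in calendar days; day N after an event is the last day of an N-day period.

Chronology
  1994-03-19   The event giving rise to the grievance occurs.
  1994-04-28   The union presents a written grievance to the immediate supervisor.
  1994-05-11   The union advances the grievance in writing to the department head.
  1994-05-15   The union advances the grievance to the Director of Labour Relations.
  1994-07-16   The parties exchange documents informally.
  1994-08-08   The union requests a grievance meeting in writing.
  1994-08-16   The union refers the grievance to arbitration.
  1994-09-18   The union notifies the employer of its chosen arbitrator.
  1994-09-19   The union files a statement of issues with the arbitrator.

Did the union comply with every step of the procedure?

Step 1 — 10 and 41 days from 1994-03-19 (when the grieved event occurs) are 1994-03-29 and 1994-04-29 respectively; done 1994-04-28 — within the window.
Step 2 — 11 and 32 days from 1994-04-28 (when the written grievance is presented to the supervisor) are 1994-05-09 and 1994-05-30 respectively; done 1994-05-11, which is between those dates.
Step 3 — counting 7 days from 1994-05-11 (when the grievance is advanced to the department head) gives a deadline of 1994-05-18; done 1994-05-15 — timely.
Step 4 — counting 76 days from 1994-05-25 (end of the 10-day hold period, which began when the grievance is advanced to the Director on 1994-05-15) gives a deadline of 1994-08-09; completed 1994-08-08, before the deadline.
Step 5 — must wait 7 days from 1994-08-08 (when a grievance meeting is requested), so not before 1994-08-15; 1994-08-16 is on or after that date.
Step 6 — 22 and 36 days from 1994-08-16 (when the grievance is referred to arbitration) are 1994-09-07 and 1994-09-21 respectively; done 1994-09-18, which is between those dates.
Step 7 — counting 14 days from 1994-09-18 (when the arbitrator is named) gives a deadline of 1994-10-02; done 1994-09-19 — timely.

Yes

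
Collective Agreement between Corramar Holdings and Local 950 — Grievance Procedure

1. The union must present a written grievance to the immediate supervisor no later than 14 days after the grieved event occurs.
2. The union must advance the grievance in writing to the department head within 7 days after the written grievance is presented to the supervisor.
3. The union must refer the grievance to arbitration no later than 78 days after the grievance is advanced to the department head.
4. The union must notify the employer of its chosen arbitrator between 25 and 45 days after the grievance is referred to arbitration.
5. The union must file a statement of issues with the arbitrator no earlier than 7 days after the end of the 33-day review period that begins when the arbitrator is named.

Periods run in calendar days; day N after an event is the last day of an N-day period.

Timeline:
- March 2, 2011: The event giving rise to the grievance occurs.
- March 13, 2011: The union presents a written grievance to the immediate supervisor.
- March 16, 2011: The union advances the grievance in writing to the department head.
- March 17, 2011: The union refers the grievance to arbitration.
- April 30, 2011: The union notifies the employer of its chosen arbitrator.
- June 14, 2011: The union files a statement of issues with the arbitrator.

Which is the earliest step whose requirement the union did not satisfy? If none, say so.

Step 1: 14 days after March 2, 2011 (when the grieved event occurs) is March 16, 2011; March 13, 2011 is within that limit.
Step 2: 7 days after March 13, 2011 (when the written grievance is presented to the supervisor) is March 20, 2011; done March 16, 2011 — timely.
Step 3: 78 days after March 16, 2011 (when the grievance is advanced to the department head) is June 2, 2011; done March 17, 2011 — timely.
Step 4: the window is 25–45 days after March 17, 2011 (when the grievance is referred to arbitration), so April 11, 2011 through May 1, 2011; done April 30, 2011, which is between those dates.
Step 5: the earliest permitted date is 7 days after June 2, 2011 (end of the 33-day review period, which began when the arbitrator is named on April 30, 2011), i.e. June 9, 2011; done June 14, 2011, after the minimum wait.

None — every step was satisfied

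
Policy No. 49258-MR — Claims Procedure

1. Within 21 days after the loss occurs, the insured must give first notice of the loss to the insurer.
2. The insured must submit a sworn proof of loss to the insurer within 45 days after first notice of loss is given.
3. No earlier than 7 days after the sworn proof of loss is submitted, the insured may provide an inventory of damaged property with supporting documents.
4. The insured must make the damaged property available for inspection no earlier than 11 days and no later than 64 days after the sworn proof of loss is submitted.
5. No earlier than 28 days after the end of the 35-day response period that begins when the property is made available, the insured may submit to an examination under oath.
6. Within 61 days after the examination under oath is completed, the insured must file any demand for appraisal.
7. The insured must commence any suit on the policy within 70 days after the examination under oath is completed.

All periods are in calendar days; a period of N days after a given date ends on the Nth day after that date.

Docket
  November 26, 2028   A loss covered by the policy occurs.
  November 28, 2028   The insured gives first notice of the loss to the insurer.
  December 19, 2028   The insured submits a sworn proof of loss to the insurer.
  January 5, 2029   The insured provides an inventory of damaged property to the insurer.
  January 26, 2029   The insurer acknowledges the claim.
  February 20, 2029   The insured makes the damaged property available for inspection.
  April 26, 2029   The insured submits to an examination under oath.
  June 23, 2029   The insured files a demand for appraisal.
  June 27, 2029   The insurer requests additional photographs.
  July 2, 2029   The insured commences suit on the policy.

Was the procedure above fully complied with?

Yes

Step 1 — counting 21 days from November 26, 2028 (when the loss occurs) gives a deadline of December 17, 2028; completed November 28, 2028, before the deadline.
Step 2 — counting 45 days from November 28, 2028 (when first notice of loss is given) gives a deadline of January 12, 2029; December 19, 2028 is within that limit.
Step 3 — must wait 7 days from December 19, 2028 (when the sworn proof of loss is submitted), so not before December 26, 2028; done January 5, 2029 — permitted.
Step 4 — 11 and 64 days from December 19, 2028 (when the sworn proof of loss is submitted) are December 30, 2028 and February 21, 2029 respectively; February 20, 2029 falls inside that range.
Step 5 — must wait 28 days from March 27, 2029 (end of the 35-day response period, which began when the property is made available on February 20, 2029), so not before April 24, 2029; April 26, 2029 is on or after that date.
Step 6 — counting 61 days from April 26, 2029 (when the examination under oath is completed) gives a deadline of June 26, 2029; done June 23, 2029 — timely.
Step 7 — counting 70 days from April 26, 2029 (when the examination under oath is completed) gives a deadline of July 5, 2029; done July 2, 2029 — timely.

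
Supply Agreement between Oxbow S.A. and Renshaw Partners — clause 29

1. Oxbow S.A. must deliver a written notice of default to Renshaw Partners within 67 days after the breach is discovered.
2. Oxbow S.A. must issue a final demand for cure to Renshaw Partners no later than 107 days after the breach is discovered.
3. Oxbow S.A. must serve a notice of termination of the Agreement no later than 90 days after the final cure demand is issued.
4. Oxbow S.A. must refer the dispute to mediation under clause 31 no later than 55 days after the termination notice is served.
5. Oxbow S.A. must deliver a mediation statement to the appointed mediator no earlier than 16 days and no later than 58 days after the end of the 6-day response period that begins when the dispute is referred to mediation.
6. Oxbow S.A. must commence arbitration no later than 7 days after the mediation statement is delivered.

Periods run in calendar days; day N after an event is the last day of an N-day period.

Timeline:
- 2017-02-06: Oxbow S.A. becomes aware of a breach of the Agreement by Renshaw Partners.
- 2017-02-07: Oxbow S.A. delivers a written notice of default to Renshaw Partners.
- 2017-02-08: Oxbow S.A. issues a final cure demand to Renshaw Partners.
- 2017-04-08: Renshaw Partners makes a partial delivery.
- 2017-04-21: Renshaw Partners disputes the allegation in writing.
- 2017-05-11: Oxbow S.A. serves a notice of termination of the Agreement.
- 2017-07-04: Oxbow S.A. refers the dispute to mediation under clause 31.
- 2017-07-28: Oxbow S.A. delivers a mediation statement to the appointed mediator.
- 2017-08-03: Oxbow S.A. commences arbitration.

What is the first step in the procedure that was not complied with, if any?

Step 3

Step 1: 67 days after 2017-02-06 (when the breach is discovered) is 2017-04-14; completed 2017-02-07, before the deadline.
Step 2: 107 days after 2017-02-06 (when the breach is discovered) is 2017-05-24; completed 2017-02-08, before the deadline.
Step 3: 90 days after 2017-02-08 (when the final cure demand is issued) is 2017-05-09; not done until 2017-05-11, 2 days after the deadline.
Later steps need not be reached.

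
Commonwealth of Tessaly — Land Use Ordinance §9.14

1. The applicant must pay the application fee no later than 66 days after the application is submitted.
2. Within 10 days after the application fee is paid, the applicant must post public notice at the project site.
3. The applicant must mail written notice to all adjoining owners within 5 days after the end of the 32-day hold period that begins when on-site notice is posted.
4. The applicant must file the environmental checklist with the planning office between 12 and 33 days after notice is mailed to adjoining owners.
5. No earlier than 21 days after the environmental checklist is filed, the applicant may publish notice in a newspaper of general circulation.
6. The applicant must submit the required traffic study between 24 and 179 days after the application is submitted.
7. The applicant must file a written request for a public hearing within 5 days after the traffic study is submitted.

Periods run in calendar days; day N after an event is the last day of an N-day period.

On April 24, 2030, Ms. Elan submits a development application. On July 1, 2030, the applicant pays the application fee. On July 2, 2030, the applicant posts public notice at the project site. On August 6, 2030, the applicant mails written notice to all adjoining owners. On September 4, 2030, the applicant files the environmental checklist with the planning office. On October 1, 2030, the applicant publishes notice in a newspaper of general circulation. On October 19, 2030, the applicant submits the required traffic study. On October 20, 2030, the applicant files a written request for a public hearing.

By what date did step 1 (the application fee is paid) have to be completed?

June 29, 2030

Step 1 runs from April 24, 2030, when the application is submitted. 66 days after April 24, 2030 is June 29, 2030.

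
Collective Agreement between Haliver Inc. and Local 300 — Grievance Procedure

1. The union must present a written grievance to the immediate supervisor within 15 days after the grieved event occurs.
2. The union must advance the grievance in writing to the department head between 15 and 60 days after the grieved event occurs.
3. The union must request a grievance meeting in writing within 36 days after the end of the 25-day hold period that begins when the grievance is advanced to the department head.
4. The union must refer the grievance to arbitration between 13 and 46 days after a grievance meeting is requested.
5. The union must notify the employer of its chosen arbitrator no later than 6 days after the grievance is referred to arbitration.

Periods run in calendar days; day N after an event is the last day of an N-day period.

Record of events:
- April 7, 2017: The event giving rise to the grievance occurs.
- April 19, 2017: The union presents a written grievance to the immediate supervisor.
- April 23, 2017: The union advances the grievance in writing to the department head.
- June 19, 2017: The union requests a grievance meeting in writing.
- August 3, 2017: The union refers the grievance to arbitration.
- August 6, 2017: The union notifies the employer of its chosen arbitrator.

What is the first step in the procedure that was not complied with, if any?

Step 1: 15 days after April 7, 2017 (when the grieved event occurs) is April 22, 2017; completed April 19, 2017, before the deadline.
Step 2: the window is 15–60 days after April 7, 2017 (when the grieved event occurs), so April 22, 2017 through June 6, 2017; done April 23, 2017 — within the window.
Step 3: 36 days after May 18, 2017 (end of the 25-day hold period, which began when the grievance is advanced to the department head on April 23, 2017) is June 23, 2017; completed June 19, 2017, before the deadline.
Step 4: the window is 13–46 days after June 19, 2017 (when a grievance meeting is requested), so July 2, 2017 through August 4, 2017; August 3, 2017 falls inside that range.
Step 5: 6 days after August 3, 2017 (when the grievance is referred to arbitration) is August 9, 2017; completed August 6, 2017, before the deadline.

None — every step was satisfied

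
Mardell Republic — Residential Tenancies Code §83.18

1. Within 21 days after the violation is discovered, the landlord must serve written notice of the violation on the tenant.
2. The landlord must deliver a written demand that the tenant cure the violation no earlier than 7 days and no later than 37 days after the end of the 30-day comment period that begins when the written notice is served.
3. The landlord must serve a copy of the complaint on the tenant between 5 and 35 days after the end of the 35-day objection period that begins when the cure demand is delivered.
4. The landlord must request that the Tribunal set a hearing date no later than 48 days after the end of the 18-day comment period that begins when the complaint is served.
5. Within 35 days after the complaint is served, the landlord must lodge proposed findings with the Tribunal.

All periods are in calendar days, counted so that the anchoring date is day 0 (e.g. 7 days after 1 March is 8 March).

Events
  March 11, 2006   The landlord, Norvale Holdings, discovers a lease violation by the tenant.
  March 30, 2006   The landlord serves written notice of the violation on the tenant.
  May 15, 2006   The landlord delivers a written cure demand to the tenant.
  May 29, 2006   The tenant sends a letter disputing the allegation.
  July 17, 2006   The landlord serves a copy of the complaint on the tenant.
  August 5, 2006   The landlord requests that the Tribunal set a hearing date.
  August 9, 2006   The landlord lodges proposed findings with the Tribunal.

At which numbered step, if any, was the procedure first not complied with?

None — every step was satisfied

(1) due by March 11, 2006 + 21 days = April 1, 2006; completed March 30, 2006, before the deadline.
(2) the permitted window runs from April 29, 2006 + 7 = May 6, 2006 to April 29, 2006 + 37 = June 5, 2006; done May 15, 2006 — within the window.
(3) the permitted window runs from June 19, 2006 + 5 = June 24, 2006 to June 19, 2006 + 35 = July 24, 2006; July 17, 2006 falls inside that range.
(4) due by August 4, 2006 + 48 days = September 21, 2006; August 5, 2006 is within that limit.
(5) due by July 17, 2006 + 35 days = August 21, 2006; August 9, 2006 is within that limit.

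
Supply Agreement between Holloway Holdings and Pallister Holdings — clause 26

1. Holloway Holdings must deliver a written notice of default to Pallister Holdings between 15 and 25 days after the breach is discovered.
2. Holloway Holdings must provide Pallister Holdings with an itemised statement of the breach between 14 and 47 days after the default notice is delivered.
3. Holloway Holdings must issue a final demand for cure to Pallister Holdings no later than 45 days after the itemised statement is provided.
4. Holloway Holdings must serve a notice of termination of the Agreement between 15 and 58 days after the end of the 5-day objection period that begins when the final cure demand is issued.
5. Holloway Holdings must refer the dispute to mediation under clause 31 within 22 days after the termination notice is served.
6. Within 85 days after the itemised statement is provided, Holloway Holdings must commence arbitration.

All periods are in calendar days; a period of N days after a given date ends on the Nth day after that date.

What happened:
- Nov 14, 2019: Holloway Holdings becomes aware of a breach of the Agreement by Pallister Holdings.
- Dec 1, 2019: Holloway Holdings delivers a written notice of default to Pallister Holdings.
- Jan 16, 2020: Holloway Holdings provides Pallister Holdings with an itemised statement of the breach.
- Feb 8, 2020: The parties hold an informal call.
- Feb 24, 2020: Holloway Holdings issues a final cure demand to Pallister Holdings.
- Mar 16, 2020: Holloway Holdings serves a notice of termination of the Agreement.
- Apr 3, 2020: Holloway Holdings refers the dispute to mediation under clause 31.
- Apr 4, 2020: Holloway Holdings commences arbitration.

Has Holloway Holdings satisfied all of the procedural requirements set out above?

Yes

Step 1: the window is 15–25 days after Nov 14, 2019 (when the breach is discovered), so Nov 29, 2019 through Dec 9, 2019; done Dec 1, 2019, which is between those dates.
Step 2: the window is 14–47 days after Dec 1, 2019 (when the default notice is delivered), so Dec 15, 2019 through Jan 17, 2020; done Jan 16, 2020, which is between those dates.
Step 3: 45 days after Jan 16, 2020 (when the itemised statement is provided) is Mar 1, 2020; Feb 24, 2020 is within that limit.
Step 4: the window is 15–58 days after Feb 29, 2020 (end of the 5-day objection period, which began when the final cure demand is issued on Feb 24, 2020), so Mar 15, 2020 through Apr 27, 2020; Mar 16, 2020 falls inside that range.
Step 5: 22 days after Mar 16, 2020 (when the termination notice is served) is Apr 7, 2020; done Apr 3, 2020 — timely.
Step 6: 85 days after Jan 16, 2020 (when the itemised statement is provided) is Apr 10, 2020; completed Apr 4, 2020, before the deadline.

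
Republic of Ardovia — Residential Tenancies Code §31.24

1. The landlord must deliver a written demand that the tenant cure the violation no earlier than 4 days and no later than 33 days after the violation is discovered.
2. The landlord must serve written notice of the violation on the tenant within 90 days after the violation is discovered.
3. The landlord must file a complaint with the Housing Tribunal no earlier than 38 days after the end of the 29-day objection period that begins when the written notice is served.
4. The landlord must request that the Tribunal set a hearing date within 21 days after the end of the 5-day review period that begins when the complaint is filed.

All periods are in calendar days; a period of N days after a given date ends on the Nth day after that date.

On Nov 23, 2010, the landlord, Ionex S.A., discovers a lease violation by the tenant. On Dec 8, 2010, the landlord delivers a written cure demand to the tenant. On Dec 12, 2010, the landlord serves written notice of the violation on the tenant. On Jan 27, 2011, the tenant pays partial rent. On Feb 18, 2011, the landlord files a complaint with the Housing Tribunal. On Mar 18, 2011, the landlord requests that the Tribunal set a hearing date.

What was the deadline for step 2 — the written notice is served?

Step 2 runs from Nov 23, 2010, when the violation is discovered. 90 days after Nov 23, 2010 is Feb 21, 2011.

Feb 21, 2011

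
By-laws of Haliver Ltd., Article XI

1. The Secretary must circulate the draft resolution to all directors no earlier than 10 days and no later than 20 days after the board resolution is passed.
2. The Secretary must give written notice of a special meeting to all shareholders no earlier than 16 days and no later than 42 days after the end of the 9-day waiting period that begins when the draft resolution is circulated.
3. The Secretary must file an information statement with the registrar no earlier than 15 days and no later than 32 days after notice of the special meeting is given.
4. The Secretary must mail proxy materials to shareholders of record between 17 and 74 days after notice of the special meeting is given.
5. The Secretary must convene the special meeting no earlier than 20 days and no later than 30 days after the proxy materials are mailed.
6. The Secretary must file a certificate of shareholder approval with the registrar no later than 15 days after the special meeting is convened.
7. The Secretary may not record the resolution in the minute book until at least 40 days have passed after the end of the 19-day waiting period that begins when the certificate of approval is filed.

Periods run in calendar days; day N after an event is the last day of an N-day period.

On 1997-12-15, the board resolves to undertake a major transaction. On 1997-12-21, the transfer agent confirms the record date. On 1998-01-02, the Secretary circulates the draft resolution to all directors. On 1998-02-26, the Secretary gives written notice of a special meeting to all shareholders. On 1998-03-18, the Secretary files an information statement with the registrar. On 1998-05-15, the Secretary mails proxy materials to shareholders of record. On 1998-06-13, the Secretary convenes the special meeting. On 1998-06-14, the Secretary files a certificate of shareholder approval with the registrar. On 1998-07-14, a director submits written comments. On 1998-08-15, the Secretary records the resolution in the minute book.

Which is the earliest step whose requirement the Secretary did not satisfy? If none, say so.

Step 1 — 10 and 20 days from 1997-12-15 (when the board resolution is passed) are 1997-12-25 and 1998-01-04 respectively; done 1998-01-02, which is between those dates.
Step 2 — 16 and 42 days from 1998-01-11 (end of the 9-day waiting period, which began when the draft resolution is circulated on 1998-01-02) are 1998-01-27 and 1998-02-22 respectively; done 1998-02-26 — 4 days after the window closed.
That is the first point of non-compliance.

Step 2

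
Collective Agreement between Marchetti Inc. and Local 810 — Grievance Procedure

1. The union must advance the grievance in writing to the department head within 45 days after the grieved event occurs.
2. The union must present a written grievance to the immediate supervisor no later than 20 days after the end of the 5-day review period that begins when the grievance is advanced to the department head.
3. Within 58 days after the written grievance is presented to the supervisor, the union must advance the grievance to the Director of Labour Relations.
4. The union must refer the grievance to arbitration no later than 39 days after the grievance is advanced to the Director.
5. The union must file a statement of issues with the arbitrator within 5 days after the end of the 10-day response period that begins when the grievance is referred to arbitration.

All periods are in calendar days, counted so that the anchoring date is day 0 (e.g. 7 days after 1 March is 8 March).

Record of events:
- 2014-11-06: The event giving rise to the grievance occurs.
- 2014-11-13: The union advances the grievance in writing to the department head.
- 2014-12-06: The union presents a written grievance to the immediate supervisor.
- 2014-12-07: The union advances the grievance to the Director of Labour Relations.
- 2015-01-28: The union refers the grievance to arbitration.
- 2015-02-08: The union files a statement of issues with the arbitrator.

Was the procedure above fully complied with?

No

Step 1 — counting 45 days from 2014-11-06 (when the grieved event occurs) gives a deadline of 2014-12-21; done 2014-11-13 — timely.
Step 2 — counting 20 days from 2014-11-18 (end of the 5-day review period, which began when the grievance is advanced to the department head on 2014-11-13) gives a deadline of 2014-12-08; 2014-12-06 is within that limit.
Step 3 — counting 58 days from 2014-12-06 (when the written grievance is presented to the supervisor) gives a deadline of 2015-02-02; done 2014-12-07 — timely.
Step 4 — counting 39 days from 2014-12-07 (when the grievance is advanced to the Director) gives a deadline of 2015-01-15; done 2015-01-28 — 13 days late.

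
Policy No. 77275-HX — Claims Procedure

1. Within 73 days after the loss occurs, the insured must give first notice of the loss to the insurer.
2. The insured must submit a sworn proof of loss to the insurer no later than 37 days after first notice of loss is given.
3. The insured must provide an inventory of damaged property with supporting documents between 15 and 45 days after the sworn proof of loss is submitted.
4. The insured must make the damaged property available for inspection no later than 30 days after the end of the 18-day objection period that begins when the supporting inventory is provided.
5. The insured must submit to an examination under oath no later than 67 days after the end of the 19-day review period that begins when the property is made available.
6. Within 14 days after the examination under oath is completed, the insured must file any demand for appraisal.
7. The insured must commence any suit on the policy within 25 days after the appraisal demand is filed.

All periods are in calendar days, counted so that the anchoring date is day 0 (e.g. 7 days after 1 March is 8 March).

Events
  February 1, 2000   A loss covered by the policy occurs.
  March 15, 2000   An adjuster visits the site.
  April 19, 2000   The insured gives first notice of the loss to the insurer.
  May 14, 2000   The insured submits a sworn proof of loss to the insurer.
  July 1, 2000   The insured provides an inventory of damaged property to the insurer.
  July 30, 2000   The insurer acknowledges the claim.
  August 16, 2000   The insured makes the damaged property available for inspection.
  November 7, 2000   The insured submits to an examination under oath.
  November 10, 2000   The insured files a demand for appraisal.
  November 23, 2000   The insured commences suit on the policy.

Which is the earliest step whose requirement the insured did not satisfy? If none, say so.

Step 1

(1) due by February 1, 2000 + 73 days = April 14, 2000; not done until April 19, 2000, 5 days after the deadline.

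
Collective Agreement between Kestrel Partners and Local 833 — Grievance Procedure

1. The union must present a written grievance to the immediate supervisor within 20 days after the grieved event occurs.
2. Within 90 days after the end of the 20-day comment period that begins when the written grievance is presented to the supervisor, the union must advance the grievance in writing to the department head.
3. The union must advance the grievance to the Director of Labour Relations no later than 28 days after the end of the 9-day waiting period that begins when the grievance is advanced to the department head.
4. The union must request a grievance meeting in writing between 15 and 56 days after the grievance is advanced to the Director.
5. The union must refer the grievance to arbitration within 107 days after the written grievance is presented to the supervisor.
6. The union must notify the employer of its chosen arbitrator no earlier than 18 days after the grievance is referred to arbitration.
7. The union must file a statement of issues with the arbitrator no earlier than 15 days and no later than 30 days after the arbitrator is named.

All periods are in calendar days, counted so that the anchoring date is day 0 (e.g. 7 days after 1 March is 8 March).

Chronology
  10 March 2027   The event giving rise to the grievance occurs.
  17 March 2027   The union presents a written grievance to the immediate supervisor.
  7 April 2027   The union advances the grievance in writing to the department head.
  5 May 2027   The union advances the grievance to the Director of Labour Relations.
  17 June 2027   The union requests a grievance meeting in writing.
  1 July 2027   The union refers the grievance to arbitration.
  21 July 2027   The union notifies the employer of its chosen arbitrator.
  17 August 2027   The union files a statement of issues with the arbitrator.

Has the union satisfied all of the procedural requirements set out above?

Step 1: 20 days after 10 March 2027 (when the grieved event occurs) is 30 March 2027; 17 March 2027 is within that limit.
Step 2: 90 days after 6 April 2027 (end of the 20-day comment period, which began when the written grievance is presented to the supervisor on 17 March 2027) is 5 July 2027; done 7 April 2027 — timely.
Step 3: 28 days after 16 April 2027 (end of the 9-day waiting period, which began when the grievance is advanced to the department head on 7 April 2027) is 14 May 2027; 5 May 2027 is within that limit.
Step 4: the window is 15–56 days after 5 May 2027 (when the grievance is advanced to the Director), so 20 May 2027 through 30 June 2027; 17 June 2027 falls inside that range.
Step 5: 107 days after 17 March 2027 (when the written grievance is presented to the supervisor) is 2 July 2027; 1 July 2027 is within that limit.
Step 6: the earliest permitted date is 18 days after 1 July 2027 (when the grievance is referred to arbitration), i.e. 19 July 2027; done 21 July 2027, after the minimum wait.
Step 7: the window is 15–30 days after 21 July 2027 (when the arbitrator is named), so 5 August 2027 through 20 August 2027; 17 August 2027 falls inside that range.

Yes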